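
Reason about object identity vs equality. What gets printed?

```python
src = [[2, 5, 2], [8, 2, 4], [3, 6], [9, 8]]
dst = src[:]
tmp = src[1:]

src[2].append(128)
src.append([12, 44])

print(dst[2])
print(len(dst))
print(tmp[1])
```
[3, 6, 128]
4
[3, 6, 128]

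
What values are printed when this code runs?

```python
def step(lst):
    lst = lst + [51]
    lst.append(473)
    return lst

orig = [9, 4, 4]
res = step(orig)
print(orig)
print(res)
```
[9, 4, 4]
[9, 4, 4, 51, 473]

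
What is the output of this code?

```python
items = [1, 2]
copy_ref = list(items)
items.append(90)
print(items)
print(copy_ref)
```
[1, 2, 90]
[1, 2]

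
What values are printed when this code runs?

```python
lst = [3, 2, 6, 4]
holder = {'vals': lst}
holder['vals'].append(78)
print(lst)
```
[3, 2, 6, 4, 78]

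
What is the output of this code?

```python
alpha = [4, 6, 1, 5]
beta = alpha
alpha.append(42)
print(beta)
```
[4, 6, 1, 5, 42]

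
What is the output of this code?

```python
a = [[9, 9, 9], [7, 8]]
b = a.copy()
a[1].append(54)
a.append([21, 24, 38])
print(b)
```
[[9, 9, 9], [7, 8, 54]]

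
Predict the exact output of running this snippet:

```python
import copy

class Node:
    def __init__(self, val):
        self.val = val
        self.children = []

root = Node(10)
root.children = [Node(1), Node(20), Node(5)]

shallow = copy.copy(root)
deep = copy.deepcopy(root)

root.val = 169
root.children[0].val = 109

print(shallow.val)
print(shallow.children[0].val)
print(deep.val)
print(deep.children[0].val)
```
10
109
10
1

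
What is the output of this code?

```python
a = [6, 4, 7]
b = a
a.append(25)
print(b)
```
[6, 4, 7, 25]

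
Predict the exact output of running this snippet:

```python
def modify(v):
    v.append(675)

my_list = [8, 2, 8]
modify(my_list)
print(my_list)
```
[8, 2, 8, 675]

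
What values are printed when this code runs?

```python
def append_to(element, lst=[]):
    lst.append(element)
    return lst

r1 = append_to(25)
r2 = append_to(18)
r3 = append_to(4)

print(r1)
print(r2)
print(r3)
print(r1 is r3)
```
[25, 18, 4]
[25, 18, 4]
[25, 18, 4]
True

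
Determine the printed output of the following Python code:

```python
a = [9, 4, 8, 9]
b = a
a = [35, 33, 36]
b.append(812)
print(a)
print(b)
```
[35, 33, 36]
[9, 4, 8, 9, 812]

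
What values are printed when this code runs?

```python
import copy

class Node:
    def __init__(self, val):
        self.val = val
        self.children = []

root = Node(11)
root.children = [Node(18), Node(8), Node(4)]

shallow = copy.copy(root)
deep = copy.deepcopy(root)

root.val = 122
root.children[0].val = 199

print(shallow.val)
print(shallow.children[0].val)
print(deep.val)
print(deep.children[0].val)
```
11
199
11
18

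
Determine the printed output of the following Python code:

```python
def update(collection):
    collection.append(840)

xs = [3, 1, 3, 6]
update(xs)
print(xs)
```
[3, 1, 3, 6, 840]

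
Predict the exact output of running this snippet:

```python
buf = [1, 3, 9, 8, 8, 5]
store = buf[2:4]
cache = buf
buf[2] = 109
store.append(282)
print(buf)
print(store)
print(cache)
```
[1, 3, 109, 8, 8, 5]
[9, 8, 282]
[1, 3, 109, 8, 8, 5]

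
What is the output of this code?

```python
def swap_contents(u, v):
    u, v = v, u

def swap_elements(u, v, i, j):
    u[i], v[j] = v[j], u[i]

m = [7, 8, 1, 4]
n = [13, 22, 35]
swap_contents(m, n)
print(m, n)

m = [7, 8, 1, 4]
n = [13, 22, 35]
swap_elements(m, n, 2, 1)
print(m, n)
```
[7, 8, 1, 4] [13, 22, 35]
[7, 8, 22, 4] [13, 1, 35]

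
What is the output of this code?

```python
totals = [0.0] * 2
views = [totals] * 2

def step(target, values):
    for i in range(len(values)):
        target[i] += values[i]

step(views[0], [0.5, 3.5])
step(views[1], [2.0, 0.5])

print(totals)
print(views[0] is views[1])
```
[2.5, 4.0]
True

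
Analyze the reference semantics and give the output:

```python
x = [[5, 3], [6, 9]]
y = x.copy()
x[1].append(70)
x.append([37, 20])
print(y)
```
[[5, 3], [6, 9, 70]]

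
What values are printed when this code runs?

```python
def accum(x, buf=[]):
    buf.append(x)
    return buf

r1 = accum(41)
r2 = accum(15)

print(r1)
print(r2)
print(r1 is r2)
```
[41, 15]
[41, 15]
True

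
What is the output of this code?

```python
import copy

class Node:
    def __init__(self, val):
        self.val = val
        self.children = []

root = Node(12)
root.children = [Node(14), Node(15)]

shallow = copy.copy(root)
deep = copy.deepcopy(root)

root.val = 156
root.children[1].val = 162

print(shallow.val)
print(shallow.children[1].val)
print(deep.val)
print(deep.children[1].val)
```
12
162
12
15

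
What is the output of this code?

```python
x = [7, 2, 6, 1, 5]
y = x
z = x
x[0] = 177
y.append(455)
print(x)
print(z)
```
[177, 2, 6, 1, 5, 455]
[177, 2, 6, 1, 5, 455]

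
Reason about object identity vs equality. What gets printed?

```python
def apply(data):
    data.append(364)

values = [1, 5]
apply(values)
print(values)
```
[1, 5, 364]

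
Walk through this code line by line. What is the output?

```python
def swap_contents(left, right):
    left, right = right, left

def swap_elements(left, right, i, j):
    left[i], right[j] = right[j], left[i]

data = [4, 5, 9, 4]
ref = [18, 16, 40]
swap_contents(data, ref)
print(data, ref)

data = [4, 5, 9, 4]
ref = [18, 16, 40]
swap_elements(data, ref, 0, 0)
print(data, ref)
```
[4, 5, 9, 4] [18, 16, 40]
[18, 5, 9, 4] [4, 16, 40]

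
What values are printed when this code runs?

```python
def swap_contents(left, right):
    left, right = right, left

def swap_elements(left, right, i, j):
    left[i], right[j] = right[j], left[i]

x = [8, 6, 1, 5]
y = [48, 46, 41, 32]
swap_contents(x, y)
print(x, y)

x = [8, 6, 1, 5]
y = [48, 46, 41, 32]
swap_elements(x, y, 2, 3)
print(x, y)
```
[8, 6, 1, 5] [48, 46, 41, 32]
[8, 6, 32, 5] [48, 46, 41, 1]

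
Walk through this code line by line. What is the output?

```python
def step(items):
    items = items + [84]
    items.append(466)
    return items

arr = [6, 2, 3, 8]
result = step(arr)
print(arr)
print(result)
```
[6, 2, 3, 8]
[6, 2, 3, 8, 84, 466]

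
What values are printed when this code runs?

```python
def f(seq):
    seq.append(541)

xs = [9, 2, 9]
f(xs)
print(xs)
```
[9, 2, 9, 541]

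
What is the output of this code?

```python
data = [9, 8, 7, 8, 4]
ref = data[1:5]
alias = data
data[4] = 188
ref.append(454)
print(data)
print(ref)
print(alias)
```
[9, 8, 7, 8, 188]
[8, 7, 8, 4, 454]
[9, 8, 7, 8, 188]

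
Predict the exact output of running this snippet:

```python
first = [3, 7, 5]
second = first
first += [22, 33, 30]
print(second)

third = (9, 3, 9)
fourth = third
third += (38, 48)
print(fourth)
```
[3, 7, 5, 22, 33, 30]
(9, 3, 9)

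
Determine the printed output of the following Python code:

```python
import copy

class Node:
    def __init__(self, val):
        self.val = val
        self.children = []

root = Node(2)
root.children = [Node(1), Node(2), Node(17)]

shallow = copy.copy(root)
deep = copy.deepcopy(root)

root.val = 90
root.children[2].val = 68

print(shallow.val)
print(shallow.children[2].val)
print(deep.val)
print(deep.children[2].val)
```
2
68
2
17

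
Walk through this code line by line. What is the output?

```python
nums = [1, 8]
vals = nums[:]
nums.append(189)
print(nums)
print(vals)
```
[1, 8, 189]
[1, 8]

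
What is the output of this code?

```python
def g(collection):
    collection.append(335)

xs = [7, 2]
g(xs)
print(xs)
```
[7, 2, 335]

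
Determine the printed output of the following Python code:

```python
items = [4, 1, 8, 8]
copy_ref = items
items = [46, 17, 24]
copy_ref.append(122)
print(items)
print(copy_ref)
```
[46, 17, 24]
[4, 1, 8, 8, 122]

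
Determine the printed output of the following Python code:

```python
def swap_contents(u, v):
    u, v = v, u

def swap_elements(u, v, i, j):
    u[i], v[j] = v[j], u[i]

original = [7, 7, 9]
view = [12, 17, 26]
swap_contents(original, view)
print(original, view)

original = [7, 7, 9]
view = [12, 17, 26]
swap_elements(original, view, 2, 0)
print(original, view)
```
[7, 7, 9] [12, 17, 26]
[7, 7, 12] [9, 17, 26]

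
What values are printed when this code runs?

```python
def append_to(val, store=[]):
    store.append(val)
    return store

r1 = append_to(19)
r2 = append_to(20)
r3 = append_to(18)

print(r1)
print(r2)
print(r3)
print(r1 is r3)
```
[19, 20, 18]
[19, 20, 18]
[19, 20, 18]
True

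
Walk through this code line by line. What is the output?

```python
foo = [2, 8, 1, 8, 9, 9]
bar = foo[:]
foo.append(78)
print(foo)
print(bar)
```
[2, 8, 1, 8, 9, 9, 78]
[2, 8, 1, 8, 9, 9]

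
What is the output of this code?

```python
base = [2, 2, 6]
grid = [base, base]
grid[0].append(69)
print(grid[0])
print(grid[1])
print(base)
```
[2, 2, 6, 69]
[2, 2, 6, 69]
[2, 2, 6, 69]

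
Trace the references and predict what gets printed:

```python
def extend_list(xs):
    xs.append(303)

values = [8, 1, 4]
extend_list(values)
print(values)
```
[8, 1, 4, 303]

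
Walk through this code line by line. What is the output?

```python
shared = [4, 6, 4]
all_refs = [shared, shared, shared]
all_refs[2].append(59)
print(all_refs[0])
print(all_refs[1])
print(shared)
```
[4, 6, 4, 59]
[4, 6, 4, 59]
[4, 6, 4, 59]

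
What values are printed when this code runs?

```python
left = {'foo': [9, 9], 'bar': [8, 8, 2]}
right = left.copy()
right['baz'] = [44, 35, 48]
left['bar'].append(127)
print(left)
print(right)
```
{'foo': [9, 9], 'bar': [8, 8, 2, 127]}
{'foo': [9, 9], 'bar': [8, 8, 2, 127], 'baz': [44, 35, 48]}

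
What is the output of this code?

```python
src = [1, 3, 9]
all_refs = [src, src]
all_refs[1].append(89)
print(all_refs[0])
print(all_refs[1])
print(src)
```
[1, 3, 9, 89]
[1, 3, 9, 89]
[1, 3, 9, 89]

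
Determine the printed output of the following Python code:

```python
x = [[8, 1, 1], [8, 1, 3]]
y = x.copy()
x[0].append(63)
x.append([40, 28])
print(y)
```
[[8, 1, 1, 63], [8, 1, 3]]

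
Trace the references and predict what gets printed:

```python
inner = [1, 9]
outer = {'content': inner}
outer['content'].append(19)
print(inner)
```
[1, 9, 19]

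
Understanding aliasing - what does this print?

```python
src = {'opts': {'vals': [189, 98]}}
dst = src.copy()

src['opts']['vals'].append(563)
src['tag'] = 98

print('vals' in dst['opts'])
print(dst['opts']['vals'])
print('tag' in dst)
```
True
[189, 98, 563]
False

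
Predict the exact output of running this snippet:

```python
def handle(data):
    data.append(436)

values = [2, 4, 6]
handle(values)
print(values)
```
[2, 4, 6, 436]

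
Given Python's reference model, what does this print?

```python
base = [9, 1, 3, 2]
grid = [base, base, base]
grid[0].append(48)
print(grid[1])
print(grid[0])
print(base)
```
[9, 1, 3, 2, 48]
[9, 1, 3, 2, 48]
[9, 1, 3, 2, 48]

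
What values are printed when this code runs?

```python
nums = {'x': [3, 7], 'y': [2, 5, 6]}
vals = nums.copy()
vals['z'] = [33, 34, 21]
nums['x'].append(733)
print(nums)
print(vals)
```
{'x': [3, 7, 733], 'y': [2, 5, 6]}
{'x': [3, 7, 733], 'y': [2, 5, 6], 'z': [33, 34, 21]}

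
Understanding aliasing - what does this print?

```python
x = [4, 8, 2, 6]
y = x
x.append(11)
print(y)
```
[4, 8, 2, 6, 11]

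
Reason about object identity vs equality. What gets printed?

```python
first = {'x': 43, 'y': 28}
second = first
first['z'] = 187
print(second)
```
{'x': 43, 'y': 28, 'z': 187}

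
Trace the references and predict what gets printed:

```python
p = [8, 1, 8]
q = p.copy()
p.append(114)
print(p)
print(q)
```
[8, 1, 8, 114]
[8, 1, 8]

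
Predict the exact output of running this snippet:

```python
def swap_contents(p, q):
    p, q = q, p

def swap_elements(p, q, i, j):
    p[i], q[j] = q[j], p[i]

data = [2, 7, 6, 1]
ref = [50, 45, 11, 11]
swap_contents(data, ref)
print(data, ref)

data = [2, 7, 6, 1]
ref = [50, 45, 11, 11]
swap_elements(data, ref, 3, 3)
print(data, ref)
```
[2, 7, 6, 1] [50, 45, 11, 11]
[2, 7, 6, 11] [50, 45, 11, 1]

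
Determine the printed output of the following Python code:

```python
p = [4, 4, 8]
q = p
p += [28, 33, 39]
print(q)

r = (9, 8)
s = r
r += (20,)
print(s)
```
[4, 4, 8, 28, 33, 39]
(9, 8)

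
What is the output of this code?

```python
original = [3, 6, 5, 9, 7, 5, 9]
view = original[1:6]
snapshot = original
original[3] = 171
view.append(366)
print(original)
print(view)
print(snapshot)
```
[3, 6, 5, 171, 7, 5, 9]
[6, 5, 9, 7, 5, 366]
[3, 6, 5, 171, 7, 5, 9]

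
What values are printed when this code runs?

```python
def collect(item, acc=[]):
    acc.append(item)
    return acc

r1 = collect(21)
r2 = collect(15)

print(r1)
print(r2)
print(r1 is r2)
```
[21, 15]
[21, 15]
True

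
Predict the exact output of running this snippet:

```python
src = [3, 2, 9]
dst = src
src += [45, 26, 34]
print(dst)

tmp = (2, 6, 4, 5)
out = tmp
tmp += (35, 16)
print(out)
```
[3, 2, 9, 45, 26, 34]
(2, 6, 4, 5)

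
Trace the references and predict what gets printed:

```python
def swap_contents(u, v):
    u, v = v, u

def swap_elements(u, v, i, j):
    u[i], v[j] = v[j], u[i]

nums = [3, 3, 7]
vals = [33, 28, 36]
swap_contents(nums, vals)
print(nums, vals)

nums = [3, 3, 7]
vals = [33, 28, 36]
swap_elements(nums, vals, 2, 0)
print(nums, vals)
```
[3, 3, 7] [33, 28, 36]
[3, 3, 33] [7, 28, 36]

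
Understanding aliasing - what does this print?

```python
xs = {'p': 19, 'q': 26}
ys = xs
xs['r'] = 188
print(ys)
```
{'p': 19, 'q': 26, 'r': 188}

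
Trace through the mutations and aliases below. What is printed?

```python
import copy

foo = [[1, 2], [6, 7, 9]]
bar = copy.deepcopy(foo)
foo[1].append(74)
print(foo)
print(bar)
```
[[1, 2], [6, 7, 9, 74]]
[[1, 2], [6, 7, 9]]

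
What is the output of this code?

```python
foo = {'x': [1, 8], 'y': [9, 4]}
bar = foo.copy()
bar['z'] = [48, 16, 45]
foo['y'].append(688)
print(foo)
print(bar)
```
{'x': [1, 8], 'y': [9, 4, 688]}
{'x': [1, 8], 'y': [9, 4, 688], 'z': [48, 16, 45]}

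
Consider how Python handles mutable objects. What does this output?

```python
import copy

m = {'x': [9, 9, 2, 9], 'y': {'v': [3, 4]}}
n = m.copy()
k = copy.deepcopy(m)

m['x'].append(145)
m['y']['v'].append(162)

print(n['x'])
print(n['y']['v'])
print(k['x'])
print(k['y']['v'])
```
[9, 9, 2, 9, 145]
[3, 4, 162]
[9, 9, 2, 9]
[3, 4]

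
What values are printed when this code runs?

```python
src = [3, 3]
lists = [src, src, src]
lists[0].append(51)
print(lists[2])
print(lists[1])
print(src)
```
[3, 3, 51]
[3, 3, 51]
[3, 3, 51]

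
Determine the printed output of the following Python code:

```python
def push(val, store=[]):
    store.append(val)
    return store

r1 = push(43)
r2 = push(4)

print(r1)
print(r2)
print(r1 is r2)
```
[43, 4]
[43, 4]
True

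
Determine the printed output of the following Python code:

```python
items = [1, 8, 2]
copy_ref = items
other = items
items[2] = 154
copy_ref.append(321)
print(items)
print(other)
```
[1, 8, 154, 321]
[1, 8, 154, 321]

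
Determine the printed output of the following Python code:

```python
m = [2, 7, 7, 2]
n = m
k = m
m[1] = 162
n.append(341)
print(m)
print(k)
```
[2, 162, 7, 2, 341]
[2, 162, 7, 2, 341]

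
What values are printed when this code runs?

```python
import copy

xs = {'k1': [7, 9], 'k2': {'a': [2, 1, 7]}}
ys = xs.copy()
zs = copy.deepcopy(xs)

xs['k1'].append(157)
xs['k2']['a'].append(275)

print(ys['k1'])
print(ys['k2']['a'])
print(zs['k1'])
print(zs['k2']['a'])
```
[7, 9, 157]
[2, 1, 7, 275]
[7, 9]
[2, 1, 7]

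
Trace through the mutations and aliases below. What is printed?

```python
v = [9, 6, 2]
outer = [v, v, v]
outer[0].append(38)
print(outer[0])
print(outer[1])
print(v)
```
[9, 6, 2, 38]
[9, 6, 2, 38]
[9, 6, 2, 38]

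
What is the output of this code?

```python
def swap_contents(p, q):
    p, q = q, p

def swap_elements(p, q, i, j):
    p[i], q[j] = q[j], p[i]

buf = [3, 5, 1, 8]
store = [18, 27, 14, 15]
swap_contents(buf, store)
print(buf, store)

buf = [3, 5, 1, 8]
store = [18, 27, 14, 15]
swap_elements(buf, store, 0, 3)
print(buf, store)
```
[3, 5, 1, 8] [18, 27, 14, 15]
[15, 5, 1, 8] [18, 27, 14, 3]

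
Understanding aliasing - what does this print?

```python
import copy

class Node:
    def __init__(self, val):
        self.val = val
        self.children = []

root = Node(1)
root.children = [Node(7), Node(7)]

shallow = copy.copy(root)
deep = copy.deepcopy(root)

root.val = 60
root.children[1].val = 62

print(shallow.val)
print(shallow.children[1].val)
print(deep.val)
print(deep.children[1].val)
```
1
62
1
7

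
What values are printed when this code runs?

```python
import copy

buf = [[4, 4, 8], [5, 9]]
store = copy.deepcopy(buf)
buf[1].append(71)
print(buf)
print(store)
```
[[4, 4, 8], [5, 9, 71]]
[[4, 4, 8], [5, 9]]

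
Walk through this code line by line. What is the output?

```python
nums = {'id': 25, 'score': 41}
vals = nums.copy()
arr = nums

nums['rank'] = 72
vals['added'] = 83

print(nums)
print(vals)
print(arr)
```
{'id': 25, 'score': 41, 'rank': 72}
{'id': 25, 'score': 41, 'added': 83}
{'id': 25, 'score': 41, 'rank': 72}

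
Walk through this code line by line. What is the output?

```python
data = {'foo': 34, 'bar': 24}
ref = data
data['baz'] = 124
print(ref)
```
{'foo': 34, 'bar': 24, 'baz': 124}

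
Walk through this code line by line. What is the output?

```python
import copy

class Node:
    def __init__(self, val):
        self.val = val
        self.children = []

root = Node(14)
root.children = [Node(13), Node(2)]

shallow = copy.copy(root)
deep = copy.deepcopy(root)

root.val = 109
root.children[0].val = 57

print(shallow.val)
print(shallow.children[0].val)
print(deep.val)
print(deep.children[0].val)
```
14
57
14
13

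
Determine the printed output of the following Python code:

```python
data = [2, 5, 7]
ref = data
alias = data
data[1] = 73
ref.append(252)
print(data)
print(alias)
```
[2, 73, 7, 252]
[2, 73, 7, 252]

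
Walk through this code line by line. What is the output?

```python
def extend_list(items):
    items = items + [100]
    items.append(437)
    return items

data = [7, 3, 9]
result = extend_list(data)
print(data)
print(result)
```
[7, 3, 9]
[7, 3, 9, 100, 437]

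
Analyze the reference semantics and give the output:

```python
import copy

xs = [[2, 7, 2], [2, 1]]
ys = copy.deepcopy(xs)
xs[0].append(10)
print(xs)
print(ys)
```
[[2, 7, 2, 10], [2, 1]]
[[2, 7, 2], [2, 1]]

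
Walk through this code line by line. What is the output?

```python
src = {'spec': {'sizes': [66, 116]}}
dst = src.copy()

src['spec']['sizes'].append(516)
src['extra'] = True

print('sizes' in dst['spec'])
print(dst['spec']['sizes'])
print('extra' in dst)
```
True
[66, 116, 516]
False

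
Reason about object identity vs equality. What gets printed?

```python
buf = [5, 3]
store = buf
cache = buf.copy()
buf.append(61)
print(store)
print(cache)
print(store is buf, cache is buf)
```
[5, 3, 61]
[5, 3]
True False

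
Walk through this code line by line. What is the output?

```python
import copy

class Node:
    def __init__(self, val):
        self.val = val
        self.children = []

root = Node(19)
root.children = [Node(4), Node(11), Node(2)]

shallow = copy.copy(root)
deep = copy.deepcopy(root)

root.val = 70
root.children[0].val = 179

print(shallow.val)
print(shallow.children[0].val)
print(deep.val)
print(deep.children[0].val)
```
19
179
19
4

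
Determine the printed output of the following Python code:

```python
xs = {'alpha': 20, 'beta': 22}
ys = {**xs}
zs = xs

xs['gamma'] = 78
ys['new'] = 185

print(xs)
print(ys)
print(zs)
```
{'alpha': 20, 'beta': 22, 'gamma': 78}
{'alpha': 20, 'beta': 22, 'new': 185}
{'alpha': 20, 'beta': 22, 'gamma': 78}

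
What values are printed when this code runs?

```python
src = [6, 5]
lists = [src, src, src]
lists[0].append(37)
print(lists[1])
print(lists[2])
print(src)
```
[6, 5, 37]
[6, 5, 37]
[6, 5, 37]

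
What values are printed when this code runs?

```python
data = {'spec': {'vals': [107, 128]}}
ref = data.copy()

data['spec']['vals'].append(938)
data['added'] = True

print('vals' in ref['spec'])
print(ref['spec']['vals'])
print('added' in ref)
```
True
[107, 128, 938]
False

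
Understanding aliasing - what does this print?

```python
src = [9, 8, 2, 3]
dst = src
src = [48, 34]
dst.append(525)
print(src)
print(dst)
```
[48, 34]
[9, 8, 2, 3, 525]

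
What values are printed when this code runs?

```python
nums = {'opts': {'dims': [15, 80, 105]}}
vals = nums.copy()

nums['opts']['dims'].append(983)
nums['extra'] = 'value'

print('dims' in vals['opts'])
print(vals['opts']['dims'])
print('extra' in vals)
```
True
[15, 80, 105, 983]
False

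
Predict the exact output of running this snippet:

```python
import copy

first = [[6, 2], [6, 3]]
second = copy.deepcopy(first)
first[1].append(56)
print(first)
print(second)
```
[[6, 2], [6, 3, 56]]
[[6, 2], [6, 3]]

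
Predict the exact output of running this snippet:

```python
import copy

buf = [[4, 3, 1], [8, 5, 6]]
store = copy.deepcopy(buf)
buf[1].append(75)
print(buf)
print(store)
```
[[4, 3, 1], [8, 5, 6, 75]]
[[4, 3, 1], [8, 5, 6]]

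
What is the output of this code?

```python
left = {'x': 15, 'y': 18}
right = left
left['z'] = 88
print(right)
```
{'x': 15, 'y': 18, 'z': 88}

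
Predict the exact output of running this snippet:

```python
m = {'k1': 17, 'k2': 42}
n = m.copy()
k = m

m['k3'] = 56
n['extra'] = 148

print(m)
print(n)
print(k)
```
{'k1': 17, 'k2': 42, 'k3': 56}
{'k1': 17, 'k2': 42, 'extra': 148}
{'k1': 17, 'k2': 42, 'k3': 56}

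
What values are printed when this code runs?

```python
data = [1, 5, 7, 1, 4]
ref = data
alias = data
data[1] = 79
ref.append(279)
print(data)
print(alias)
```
[1, 79, 7, 1, 4, 279]
[1, 79, 7, 1, 4, 279]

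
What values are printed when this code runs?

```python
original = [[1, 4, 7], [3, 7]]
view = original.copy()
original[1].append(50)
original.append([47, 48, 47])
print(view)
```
[[1, 4, 7], [3, 7, 50]]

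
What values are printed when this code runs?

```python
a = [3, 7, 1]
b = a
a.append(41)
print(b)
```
[3, 7, 1, 41]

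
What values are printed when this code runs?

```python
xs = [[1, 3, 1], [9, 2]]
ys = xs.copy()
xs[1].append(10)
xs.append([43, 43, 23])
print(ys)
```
[[1, 3, 1], [9, 2, 10]]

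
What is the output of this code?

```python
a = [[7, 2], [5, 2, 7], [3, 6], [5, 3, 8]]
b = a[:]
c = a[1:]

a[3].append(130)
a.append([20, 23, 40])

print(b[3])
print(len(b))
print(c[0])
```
[5, 3, 8, 130]
4
[5, 2, 7]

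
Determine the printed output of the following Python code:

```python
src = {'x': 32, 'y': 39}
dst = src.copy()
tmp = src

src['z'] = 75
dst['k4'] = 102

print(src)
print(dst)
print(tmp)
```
{'x': 32, 'y': 39, 'z': 75}
{'x': 32, 'y': 39, 'k4': 102}
{'x': 32, 'y': 39, 'z': 75}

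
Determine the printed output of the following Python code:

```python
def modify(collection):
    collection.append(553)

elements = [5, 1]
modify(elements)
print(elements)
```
[5, 1, 553]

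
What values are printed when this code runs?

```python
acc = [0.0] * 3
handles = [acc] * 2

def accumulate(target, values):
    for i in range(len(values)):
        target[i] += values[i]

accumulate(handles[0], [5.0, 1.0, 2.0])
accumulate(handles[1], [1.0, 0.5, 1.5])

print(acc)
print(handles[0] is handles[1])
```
[6.0, 1.5, 3.5]
True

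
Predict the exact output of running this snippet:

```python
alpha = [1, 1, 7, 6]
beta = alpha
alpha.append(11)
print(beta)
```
[1, 1, 7, 6, 11]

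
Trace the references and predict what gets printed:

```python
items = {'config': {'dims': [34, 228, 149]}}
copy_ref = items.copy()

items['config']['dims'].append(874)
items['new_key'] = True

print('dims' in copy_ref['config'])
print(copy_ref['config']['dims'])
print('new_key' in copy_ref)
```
True
[34, 228, 149, 874]
False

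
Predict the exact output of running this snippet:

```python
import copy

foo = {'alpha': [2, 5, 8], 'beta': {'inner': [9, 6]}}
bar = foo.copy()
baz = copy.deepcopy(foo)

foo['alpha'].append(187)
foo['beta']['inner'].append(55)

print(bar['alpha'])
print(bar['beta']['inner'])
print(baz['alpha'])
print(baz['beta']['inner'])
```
[2, 5, 8, 187]
[9, 6, 55]
[2, 5, 8]
[9, 6]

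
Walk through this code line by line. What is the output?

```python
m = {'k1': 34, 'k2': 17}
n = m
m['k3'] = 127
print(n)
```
{'k1': 34, 'k2': 17, 'k3': 127}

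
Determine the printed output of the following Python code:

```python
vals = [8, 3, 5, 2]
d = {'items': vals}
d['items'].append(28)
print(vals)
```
[8, 3, 5, 2, 28]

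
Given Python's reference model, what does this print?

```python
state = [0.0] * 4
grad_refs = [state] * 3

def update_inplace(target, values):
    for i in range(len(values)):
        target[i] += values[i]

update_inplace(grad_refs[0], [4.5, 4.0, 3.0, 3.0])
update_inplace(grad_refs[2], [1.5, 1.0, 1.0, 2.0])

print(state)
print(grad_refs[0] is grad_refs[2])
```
[6.0, 5.0, 4.0, 5.0]
True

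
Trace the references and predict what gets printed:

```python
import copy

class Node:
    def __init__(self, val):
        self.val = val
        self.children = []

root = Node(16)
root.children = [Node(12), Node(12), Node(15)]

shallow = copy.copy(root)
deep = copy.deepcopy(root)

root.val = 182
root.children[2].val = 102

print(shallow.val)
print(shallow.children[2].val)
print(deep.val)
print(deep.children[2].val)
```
16
102
16
15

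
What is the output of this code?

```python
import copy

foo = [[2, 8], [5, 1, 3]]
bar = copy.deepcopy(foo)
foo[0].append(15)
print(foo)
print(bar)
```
[[2, 8, 15], [5, 1, 3]]
[[2, 8], [5, 1, 3]]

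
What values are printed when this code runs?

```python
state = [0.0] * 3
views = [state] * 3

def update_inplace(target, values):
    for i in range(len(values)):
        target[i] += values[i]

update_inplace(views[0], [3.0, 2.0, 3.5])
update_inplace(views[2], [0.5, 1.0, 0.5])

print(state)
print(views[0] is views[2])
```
[3.5, 3.0, 4.0]
True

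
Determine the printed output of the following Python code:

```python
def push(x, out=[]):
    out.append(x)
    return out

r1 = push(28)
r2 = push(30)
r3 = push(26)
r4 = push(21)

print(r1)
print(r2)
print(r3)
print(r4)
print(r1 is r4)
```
[28, 30, 26, 21]
[28, 30, 26, 21]
[28, 30, 26, 21]
[28, 30, 26, 21]
True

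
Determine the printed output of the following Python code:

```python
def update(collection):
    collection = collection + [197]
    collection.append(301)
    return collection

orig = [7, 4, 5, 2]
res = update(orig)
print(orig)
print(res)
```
[7, 4, 5, 2]
[7, 4, 5, 2, 197, 301]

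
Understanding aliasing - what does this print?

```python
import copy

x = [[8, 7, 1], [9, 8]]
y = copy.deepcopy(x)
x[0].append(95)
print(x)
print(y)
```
[[8, 7, 1, 95], [9, 8]]
[[8, 7, 1], [9, 8]]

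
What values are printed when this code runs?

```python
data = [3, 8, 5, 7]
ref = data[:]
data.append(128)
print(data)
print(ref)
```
[3, 8, 5, 7, 128]
[3, 8, 5, 7]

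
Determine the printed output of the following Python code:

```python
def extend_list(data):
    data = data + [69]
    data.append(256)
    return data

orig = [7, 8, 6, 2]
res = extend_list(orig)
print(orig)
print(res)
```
[7, 8, 6, 2]
[7, 8, 6, 2, 69, 256]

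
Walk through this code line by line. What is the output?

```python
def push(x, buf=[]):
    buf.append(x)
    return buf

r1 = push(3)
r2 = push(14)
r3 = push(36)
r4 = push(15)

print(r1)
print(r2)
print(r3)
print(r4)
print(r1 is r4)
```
[3, 14, 36, 15]
[3, 14, 36, 15]
[3, 14, 36, 15]
[3, 14, 36, 15]
True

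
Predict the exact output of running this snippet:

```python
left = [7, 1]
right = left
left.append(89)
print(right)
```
[7, 1, 89]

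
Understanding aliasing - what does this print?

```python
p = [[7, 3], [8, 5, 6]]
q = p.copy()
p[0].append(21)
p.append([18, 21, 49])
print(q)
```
[[7, 3, 21], [8, 5, 6]]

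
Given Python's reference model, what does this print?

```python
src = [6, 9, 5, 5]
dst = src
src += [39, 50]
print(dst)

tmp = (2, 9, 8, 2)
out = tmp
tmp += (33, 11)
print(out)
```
[6, 9, 5, 5, 39, 50]
(2, 9, 8, 2)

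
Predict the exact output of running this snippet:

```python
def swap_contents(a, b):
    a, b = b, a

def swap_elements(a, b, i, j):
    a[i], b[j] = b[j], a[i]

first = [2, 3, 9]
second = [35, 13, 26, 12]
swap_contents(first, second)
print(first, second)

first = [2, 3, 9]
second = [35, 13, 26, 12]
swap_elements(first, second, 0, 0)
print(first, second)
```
[2, 3, 9] [35, 13, 26, 12]
[35, 3, 9] [2, 13, 26, 12]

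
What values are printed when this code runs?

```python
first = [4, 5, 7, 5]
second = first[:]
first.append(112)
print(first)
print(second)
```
[4, 5, 7, 5, 112]
[4, 5, 7, 5]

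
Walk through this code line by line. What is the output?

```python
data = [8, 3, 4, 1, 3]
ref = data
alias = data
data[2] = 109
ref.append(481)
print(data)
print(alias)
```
[8, 3, 109, 1, 3, 481]
[8, 3, 109, 1, 3, 481]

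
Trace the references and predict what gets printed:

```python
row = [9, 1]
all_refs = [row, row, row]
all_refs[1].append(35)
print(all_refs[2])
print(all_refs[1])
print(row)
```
[9, 1, 35]
[9, 1, 35]
[9, 1, 35]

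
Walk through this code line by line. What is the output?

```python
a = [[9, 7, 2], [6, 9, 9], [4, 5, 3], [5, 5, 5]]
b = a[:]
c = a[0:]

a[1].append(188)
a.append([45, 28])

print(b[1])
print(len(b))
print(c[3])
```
[6, 9, 9, 188]
4
[5, 5, 5]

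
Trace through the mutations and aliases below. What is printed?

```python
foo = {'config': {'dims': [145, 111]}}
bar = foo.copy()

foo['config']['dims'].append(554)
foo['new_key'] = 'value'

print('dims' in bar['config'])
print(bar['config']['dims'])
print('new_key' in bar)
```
True
[145, 111, 554]
False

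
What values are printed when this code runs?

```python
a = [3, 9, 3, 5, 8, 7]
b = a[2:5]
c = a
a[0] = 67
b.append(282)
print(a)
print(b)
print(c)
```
[67, 9, 3, 5, 8, 7]
[3, 5, 8, 282]
[67, 9, 3, 5, 8, 7]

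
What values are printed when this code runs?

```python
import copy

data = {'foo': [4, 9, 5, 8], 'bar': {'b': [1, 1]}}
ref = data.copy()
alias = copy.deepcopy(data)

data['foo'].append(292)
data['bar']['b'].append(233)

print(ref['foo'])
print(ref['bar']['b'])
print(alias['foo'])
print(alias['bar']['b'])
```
[4, 9, 5, 8, 292]
[1, 1, 233]
[4, 9, 5, 8]
[1, 1]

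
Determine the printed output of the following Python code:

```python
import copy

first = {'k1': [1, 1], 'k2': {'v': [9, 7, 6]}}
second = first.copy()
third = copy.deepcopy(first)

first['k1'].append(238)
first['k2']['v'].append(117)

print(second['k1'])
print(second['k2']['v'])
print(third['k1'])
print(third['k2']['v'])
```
[1, 1, 238]
[9, 7, 6, 117]
[1, 1]
[9, 7, 6]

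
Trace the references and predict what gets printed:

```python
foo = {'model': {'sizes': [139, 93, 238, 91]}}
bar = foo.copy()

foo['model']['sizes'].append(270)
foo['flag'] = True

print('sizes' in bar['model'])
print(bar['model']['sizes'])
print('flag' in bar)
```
True
[139, 93, 238, 91, 270]
False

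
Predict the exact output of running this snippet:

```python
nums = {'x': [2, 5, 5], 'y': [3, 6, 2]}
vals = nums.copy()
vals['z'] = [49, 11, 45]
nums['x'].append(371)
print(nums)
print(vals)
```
{'x': [2, 5, 5, 371], 'y': [3, 6, 2]}
{'x': [2, 5, 5, 371], 'y': [3, 6, 2], 'z': [49, 11, 45]}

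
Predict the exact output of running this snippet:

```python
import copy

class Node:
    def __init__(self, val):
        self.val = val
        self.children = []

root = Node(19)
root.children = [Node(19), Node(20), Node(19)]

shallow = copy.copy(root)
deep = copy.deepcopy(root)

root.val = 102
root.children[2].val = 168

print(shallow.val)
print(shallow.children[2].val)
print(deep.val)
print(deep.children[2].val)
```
19
168
19
19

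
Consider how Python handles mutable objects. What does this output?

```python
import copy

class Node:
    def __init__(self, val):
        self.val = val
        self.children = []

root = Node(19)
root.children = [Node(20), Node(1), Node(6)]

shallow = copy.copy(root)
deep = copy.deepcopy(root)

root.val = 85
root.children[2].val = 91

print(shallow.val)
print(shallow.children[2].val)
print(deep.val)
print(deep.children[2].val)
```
19
91
19
6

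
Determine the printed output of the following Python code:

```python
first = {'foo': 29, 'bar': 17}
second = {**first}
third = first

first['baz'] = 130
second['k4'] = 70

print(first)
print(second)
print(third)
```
{'foo': 29, 'bar': 17, 'baz': 130}
{'foo': 29, 'bar': 17, 'k4': 70}
{'foo': 29, 'bar': 17, 'baz': 130}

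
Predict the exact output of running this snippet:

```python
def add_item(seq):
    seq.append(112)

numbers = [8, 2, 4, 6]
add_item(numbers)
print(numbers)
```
[8, 2, 4, 6, 112]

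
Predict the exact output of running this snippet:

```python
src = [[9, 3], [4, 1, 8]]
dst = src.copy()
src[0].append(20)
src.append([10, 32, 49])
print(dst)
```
[[9, 3, 20], [4, 1, 8]]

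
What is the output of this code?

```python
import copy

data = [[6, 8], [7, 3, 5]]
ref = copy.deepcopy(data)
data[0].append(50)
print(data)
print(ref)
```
[[6, 8, 50], [7, 3, 5]]
[[6, 8], [7, 3, 5]]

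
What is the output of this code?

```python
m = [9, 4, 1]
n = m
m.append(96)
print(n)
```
[9, 4, 1, 96]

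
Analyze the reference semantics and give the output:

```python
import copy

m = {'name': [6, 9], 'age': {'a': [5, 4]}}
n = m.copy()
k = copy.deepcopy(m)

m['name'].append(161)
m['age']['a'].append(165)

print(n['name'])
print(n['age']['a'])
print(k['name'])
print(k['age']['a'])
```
[6, 9, 161]
[5, 4, 165]
[6, 9]
[5, 4]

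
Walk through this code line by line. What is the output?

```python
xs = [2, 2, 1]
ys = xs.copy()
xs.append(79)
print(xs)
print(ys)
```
[2, 2, 1, 79]
[2, 2, 1]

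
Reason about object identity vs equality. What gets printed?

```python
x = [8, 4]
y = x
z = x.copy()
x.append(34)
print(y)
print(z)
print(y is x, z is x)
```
[8, 4, 34]
[8, 4]
True False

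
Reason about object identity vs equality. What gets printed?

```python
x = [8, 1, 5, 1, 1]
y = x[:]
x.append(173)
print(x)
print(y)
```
[8, 1, 5, 1, 1, 173]
[8, 1, 5, 1, 1]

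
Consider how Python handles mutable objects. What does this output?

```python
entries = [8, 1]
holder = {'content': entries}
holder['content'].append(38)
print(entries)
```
[8, 1, 38]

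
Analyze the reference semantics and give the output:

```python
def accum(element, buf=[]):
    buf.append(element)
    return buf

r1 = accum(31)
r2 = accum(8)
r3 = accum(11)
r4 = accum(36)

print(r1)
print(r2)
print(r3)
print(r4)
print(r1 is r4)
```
[31, 8, 11, 36]
[31, 8, 11, 36]
[31, 8, 11, 36]
[31, 8, 11, 36]
True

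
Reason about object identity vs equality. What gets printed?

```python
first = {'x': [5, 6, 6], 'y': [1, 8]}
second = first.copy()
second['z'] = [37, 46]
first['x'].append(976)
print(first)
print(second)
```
{'x': [5, 6, 6, 976], 'y': [1, 8]}
{'x': [5, 6, 6, 976], 'y': [1, 8], 'z': [37, 46]}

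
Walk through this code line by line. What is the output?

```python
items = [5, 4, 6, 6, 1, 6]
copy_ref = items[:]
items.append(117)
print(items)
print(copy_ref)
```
[5, 4, 6, 6, 1, 6, 117]
[5, 4, 6, 6, 1, 6]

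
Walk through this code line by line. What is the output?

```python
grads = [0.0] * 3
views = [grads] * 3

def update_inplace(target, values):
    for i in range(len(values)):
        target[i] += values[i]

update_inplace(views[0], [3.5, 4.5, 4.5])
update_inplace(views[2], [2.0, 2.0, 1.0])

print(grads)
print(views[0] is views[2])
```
[5.5, 6.5, 5.5]
True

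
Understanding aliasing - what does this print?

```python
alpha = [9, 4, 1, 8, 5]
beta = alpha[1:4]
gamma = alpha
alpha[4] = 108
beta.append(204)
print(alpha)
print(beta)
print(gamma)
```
[9, 4, 1, 8, 108]
[4, 1, 8, 204]
[9, 4, 1, 8, 108]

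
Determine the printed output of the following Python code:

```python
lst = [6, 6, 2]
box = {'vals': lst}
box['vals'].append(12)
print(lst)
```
[6, 6, 2, 12]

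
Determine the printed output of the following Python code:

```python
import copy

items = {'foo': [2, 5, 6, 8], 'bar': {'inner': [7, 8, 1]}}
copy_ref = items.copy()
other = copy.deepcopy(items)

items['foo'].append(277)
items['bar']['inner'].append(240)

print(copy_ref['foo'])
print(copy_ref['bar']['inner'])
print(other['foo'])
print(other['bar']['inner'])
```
[2, 5, 6, 8, 277]
[7, 8, 1, 240]
[2, 5, 6, 8]
[7, 8, 1]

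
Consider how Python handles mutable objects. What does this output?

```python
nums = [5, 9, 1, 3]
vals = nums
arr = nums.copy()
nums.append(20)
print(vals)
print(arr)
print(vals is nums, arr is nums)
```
[5, 9, 1, 3, 20]
[5, 9, 1, 3]
True False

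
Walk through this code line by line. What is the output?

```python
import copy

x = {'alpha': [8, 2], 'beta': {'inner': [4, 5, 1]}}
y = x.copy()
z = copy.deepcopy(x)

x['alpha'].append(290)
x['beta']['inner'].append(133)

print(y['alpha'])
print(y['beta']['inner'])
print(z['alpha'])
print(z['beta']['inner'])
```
[8, 2, 290]
[4, 5, 1, 133]
[8, 2]
[4, 5, 1]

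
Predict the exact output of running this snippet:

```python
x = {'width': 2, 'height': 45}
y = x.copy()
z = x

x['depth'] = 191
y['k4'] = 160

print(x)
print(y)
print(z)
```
{'width': 2, 'height': 45, 'depth': 191}
{'width': 2, 'height': 45, 'k4': 160}
{'width': 2, 'height': 45, 'depth': 191}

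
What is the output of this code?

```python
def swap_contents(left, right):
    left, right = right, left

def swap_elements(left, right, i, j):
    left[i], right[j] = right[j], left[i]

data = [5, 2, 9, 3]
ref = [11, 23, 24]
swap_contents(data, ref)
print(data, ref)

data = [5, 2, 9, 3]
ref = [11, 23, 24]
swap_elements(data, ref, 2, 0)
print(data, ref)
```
[5, 2, 9, 3] [11, 23, 24]
[5, 2, 11, 3] [9, 23, 24]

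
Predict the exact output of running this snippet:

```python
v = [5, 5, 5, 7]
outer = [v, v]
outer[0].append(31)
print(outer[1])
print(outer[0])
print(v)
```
[5, 5, 5, 7, 31]
[5, 5, 5, 7, 31]
[5, 5, 5, 7, 31]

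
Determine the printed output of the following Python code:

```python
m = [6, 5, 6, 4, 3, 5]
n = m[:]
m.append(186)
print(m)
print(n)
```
[6, 5, 6, 4, 3, 5, 186]
[6, 5, 6, 4, 3, 5]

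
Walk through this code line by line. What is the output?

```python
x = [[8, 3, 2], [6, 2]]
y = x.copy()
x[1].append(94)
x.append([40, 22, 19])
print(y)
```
[[8, 3, 2], [6, 2, 94]]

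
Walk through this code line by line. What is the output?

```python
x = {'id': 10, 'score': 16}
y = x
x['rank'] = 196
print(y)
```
{'id': 10, 'score': 16, 'rank': 196}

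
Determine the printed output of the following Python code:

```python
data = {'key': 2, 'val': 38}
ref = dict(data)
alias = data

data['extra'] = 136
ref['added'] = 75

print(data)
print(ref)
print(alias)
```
{'key': 2, 'val': 38, 'extra': 136}
{'key': 2, 'val': 38, 'added': 75}
{'key': 2, 'val': 38, 'extra': 136}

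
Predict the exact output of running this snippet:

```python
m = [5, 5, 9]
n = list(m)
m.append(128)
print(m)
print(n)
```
[5, 5, 9, 128]
[5, 5, 9]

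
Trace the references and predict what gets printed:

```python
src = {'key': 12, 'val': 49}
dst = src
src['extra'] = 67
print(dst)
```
{'key': 12, 'val': 49, 'extra': 67}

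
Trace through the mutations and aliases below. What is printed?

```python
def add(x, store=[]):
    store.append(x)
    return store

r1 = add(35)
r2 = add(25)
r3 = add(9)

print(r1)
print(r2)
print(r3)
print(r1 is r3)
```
[35, 25, 9]
[35, 25, 9]
[35, 25, 9]
True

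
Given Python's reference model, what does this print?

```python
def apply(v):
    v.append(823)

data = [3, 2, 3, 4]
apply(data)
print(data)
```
[3, 2, 3, 4, 823]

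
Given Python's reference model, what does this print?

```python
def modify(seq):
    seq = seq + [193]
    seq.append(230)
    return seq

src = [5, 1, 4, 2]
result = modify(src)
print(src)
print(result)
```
[5, 1, 4, 2]
[5, 1, 4, 2, 193, 230]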